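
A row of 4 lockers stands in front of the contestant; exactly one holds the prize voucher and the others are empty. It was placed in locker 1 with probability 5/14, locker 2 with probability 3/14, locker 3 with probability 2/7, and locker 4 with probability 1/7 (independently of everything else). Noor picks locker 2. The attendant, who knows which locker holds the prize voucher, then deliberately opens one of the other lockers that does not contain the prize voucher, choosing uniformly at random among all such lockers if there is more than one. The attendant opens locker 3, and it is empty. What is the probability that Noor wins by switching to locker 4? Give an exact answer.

2/9

Consider each possible location of the prize voucher in turn.
If it is in locker 1 (prior 5/14): the attendant has 2 equally likely choices, so probability 1/2; weight (5/14)·(1/2) = 5/28.
If it is in locker 2 (prior 3/14): the attendant has 3 equally likely choices, so probability 1/3; weight (3/14)·(1/3) = 1/14.
If it is in locker 3 (prior 2/7): the attendant opened locker 3, so this case is ruled out; weight (2/7)·0 = 0.
If it is in locker 4 (prior 1/7): the attendant has 2 equally likely choices, so probability 1/2; weight (1/7)·(1/2) = 1/14.
The weights sum to 9/28.
So P(the prize voucher in locker 4 | the attendant opened locker 3) = (1/14) / (9/28) = 2/9.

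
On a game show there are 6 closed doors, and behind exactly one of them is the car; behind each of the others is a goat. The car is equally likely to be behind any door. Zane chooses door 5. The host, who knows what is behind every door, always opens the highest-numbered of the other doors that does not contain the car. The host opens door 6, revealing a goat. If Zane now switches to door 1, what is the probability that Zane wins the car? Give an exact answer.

1/5

Apply Bayes' rule, conditioning on where the car actually is.
If it is behind any of doors 1, 2, 3, 4, and 5 (prior 1/6 each): door 6 is the highest-numbered option available, probability 1; weight (1/6)·1 = 1/6 each.
If it is behind door 6 (prior 1/6): the host opened door 6, so this case is ruled out; weight (1/6)·0 = 0.
The weights sum to 5/6.
So P(the car behind door 1 | the host opened door 6) = (1/6) / (5/6) = 1/5.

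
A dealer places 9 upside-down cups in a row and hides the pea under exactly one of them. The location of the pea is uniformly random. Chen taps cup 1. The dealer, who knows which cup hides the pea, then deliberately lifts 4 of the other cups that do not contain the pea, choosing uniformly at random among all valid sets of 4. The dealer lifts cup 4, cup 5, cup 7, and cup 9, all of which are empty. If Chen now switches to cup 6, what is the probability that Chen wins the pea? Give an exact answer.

2/9

Consider each possible location of the pea in turn.
If it is under cup 1 (prior 1/9): the dealer has 70 equally likely choices, so probability 1/70; weight (1/9)·(1/70) = 1/630.
If it is under any of cups 2, 3, 6, and 8 (prior 1/9 each): the dealer has 35 equally likely choices, so probability 1/35; weight (1/9)·(1/35) = 1/315 each.
If it is under any of cups 4, 5, 7, and 9 (prior 1/9 each): that cup was opened and seen not to hold the prize — ruled out; weight (1/9)·0 = 0 each.
The weights sum to 1/70.
So P(the pea under cup 6 | the dealer opened cup 4, cup 5, cup 7, and cup 9) = (1/315) / (1/70) = 2/9.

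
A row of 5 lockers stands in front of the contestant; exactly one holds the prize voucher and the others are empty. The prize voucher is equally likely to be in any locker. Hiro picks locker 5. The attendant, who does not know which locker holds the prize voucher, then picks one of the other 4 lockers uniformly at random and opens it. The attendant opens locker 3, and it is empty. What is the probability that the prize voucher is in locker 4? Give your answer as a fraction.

1/4

Because the attendant chose which locker to open without knowing where the prize voucher is, the choice is independent of the prize location. Learning that locker 3 does not hold the prize voucher simply rules out that one location and leaves the remaining 4 lockers still equally likely by symmetry.
So P(the prize voucher in locker 4) = 1/4.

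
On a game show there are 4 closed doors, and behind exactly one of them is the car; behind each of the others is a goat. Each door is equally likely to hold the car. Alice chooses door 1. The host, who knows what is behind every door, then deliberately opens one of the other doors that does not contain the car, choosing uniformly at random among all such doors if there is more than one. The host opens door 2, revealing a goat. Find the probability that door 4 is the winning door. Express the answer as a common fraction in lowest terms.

Apply Bayes' rule, conditioning on where the car actually is.
If it is behind door 1 (prior 1/4): the host has 3 equally likely choices, so probability 1/3; weight (1/4)·(1/3) = 1/12.
If it is behind door 2 (prior 1/4): the host opened door 2, so this case is ruled out; weight (1/4)·0 = 0.
If it is behind either of doors 3 and 4 (prior 1/4 each): the host has 2 equally likely choices, so probability 1/2; weight (1/4)·(1/2) = 1/8 each.
The weights sum to 1/3.
So P(the car behind door 4 | the host opened door 2) = (1/8) / (1/3) = 3/8.

3/8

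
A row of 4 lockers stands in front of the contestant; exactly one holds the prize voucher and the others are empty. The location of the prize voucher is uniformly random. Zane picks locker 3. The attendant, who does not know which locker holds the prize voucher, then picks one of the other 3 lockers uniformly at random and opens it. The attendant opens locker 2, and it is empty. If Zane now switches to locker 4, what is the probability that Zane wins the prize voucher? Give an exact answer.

1/3

Consider each possible location of the prize voucher in turn.
If it is in any of lockers 1, 3, and 4 (prior 1/4 each): the attendant picks locker 2 with probability 1/3 regardless, and it is not the prize; weight (1/4)·(1/3) = 1/12 each.
If it is in locker 2 (prior 1/4): the attendant opened locker 2, so this case is ruled out; weight (1/4)·0 = 0.
The weights sum to 1/4.
So P(the prize voucher in locker 4 | the attendant opened locker 2) = (1/12) / (1/4) = 1/3.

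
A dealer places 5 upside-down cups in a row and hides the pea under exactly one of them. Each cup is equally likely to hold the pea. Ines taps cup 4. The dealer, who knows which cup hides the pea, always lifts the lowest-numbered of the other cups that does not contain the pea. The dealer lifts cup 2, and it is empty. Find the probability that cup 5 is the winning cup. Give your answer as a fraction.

0

Condition on the true location of the pea.
If it is under cup 1 (prior 1/5): cup 2 is the lowest-numbered option available, probability 1; weight (1/5)·1 = 1/5.
If it is under cup 2 (prior 1/5): the dealer opened cup 2, so this case is ruled out; weight (1/5)·0 = 0.
If it is under any of cups 3, 4, and 5 (prior 1/5 each): the dealer would have opened cup 1 instead, probability 0; weight (1/5)·0 = 0 each.
The weights sum to 1/5.
So P(the pea under cup 5 | the dealer opened cup 2) = 0 / (1/5) = 0.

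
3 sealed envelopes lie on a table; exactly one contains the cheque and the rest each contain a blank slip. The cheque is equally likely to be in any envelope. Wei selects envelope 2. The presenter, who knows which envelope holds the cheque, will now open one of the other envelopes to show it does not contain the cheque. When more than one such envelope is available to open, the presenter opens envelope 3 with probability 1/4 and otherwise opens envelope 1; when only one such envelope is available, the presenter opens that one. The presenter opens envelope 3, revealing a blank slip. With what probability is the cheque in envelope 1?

Condition on the true location of the cheque.
If it is in envelope 1 (prior 1/3): only envelope 3 is available, probability 1; weight (1/3)·1 = 1/3.
If it is in envelope 2 (prior 1/3): envelope 3 is available, opened with probability 1/4; weight (1/3)·(1/4) = 1/12.
If it is in envelope 3 (prior 1/3): the presenter opened envelope 3, so this case is ruled out; weight (1/3)·0 = 0.
The weights sum to 5/12.
So P(the cheque in envelope 1 | the presenter opened envelope 3) = (1/3) / (5/12) = 4/5.

4/5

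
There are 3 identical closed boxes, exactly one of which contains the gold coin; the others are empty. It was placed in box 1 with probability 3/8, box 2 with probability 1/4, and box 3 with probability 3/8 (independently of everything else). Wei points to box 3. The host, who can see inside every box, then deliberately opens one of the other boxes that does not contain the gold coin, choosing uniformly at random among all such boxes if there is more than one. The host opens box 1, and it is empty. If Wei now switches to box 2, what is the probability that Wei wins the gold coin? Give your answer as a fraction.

4/7

Consider each possible location of the gold coin in turn.
If it is in box 1 (prior 3/8): the host opened box 1, so this case is ruled out; weight (3/8)·0 = 0.
If it is in box 2 (prior 1/4): the host has no choice, probability 1; weight (1/4)·1 = 1/4.
If it is in box 3 (prior 3/8): the host has 2 equally likely choices, so probability 1/2; weight (3/8)·(1/2) = 3/16.
The weights sum to 7/16.
So P(the gold coin in box 2 | the host opened box 1) = (1/4) / (7/16) = 4/7.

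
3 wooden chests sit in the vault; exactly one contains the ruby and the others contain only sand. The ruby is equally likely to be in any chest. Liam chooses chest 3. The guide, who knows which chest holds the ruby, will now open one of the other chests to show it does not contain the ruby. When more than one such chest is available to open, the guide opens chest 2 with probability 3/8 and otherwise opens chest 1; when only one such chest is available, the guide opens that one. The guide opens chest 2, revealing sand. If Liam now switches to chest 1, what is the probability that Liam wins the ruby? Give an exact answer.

8/11

Apply Bayes' rule, conditioning on where the ruby actually is.
If it is in chest 1 (prior 1/3): only chest 2 is available, probability 1; weight (1/3)·1 = 1/3.
If it is in chest 2 (prior 1/3): the guide opened chest 2, so this case is ruled out; weight (1/3)·0 = 0.
If it is in chest 3 (prior 1/3): chest 2 is available, opened with probability 3/8; weight (1/3)·(3/8) = 1/8.
The weights sum to 11/24.
So P(the ruby in chest 1 | the guide opened chest 2) = (1/3) / (11/24) = 8/11.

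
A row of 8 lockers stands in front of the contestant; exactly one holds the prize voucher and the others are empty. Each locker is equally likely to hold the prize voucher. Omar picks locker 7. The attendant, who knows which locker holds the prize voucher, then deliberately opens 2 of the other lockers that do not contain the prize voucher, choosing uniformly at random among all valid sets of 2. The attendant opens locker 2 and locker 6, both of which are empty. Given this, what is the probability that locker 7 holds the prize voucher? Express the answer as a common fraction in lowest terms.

Apply Bayes' rule, conditioning on where the prize voucher actually is.
If it is in any of lockers 1, 3, 4, 5, and 8 (prior 1/8 each): the attendant has 15 equally likely choices, so probability 1/15; weight (1/8)·(1/15) = 1/120 each.
If it is in either of lockers 2 and 6 (prior 1/8 each): that locker was opened and seen not to hold the prize — ruled out; weight (1/8)·0 = 0 each.
If it is in locker 7 (prior 1/8): the attendant has 21 equally likely choices, so probability 1/21; weight (1/8)·(1/21) = 1/168.
The weights sum to 1/21.
So P(the prize voucher in locker 7 | the attendant opened locker 2 and locker 6) = (1/168) / (1/21) = 1/8.

1/8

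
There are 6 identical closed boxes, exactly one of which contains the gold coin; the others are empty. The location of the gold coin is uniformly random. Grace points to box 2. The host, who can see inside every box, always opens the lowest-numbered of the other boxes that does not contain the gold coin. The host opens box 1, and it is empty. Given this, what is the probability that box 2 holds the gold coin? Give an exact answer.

1/5

Condition on the true location of the gold coin.
If it is in box 1 (prior 1/6): the host opened box 1, so this case is ruled out; weight (1/6)·0 = 0.
If it is in any of boxes 2, 3, 4, 5, and 6 (prior 1/6 each): box 1 is the lowest-numbered option available, probability 1; weight (1/6)·1 = 1/6 each.
The weights sum to 5/6.
So P(the gold coin in box 2 | the host opened box 1) = (1/6) / (5/6) = 1/5.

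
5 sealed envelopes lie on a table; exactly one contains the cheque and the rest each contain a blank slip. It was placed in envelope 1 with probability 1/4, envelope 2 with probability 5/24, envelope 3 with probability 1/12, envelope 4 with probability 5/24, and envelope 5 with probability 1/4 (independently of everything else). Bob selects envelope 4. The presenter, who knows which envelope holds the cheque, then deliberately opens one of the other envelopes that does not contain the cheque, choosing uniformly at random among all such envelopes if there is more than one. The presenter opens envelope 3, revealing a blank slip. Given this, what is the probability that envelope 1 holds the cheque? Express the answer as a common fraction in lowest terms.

24/83

Apply Bayes' rule, conditioning on where the cheque actually is.
If it is in either of envelopes 1 and 5 (prior 1/4 each): the presenter has 3 equally likely choices, so probability 1/3; weight (1/4)·(1/3) = 1/12 each.
If it is in envelope 2 (prior 5/24): the presenter has 3 equally likely choices, so probability 1/3; weight (5/24)·(1/3) = 5/72.
If it is in envelope 3 (prior 1/12): the presenter opened envelope 3, so this case is ruled out; weight (1/12)·0 = 0.
If it is in envelope 4 (prior 5/24): the presenter has 4 equally likely choices, so probability 1/4; weight (5/24)·(1/4) = 5/96.
The weights sum to 83/288.
So P(the cheque in envelope 1 | the presenter opened envelope 3) = (1/12) / (83/288) = 24/83.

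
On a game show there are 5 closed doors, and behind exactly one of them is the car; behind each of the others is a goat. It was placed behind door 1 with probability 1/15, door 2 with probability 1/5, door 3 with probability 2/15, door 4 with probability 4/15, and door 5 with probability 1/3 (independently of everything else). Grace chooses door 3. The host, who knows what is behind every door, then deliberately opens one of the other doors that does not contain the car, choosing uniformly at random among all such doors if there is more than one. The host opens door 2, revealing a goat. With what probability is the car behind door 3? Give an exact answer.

3/23

Apply Bayes' rule, conditioning on where the car actually is.
If it is behind door 1 (prior 1/15): the host has 3 equally likely choices, so probability 1/3; weight (1/15)·(1/3) = 1/45.
If it is behind door 2 (prior 1/5): the host opened door 2, so this case is ruled out; weight (1/5)·0 = 0.
If it is behind door 3 (prior 2/15): the host has 4 equally likely choices, so probability 1/4; weight (2/15)·(1/4) = 1/30.
If it is behind door 4 (prior 4/15): the host has 3 equally likely choices, so probability 1/3; weight (4/15)·(1/3) = 4/45.
If it is behind door 5 (prior 1/3): the host has 3 equally likely choices, so probability 1/3; weight (1/3)·(1/3) = 1/9.
The weights sum to 23/90.
So P(the car behind door 3 | the host opened door 2) = (1/30) / (23/90) = 3/23.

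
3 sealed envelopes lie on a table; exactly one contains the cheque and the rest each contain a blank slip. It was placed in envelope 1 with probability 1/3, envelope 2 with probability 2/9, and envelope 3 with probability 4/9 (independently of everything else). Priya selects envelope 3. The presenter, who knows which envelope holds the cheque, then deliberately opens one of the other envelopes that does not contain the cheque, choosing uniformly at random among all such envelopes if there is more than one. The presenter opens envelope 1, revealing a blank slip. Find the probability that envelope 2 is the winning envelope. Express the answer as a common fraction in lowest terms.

1/2

Consider each possible location of the cheque in turn.
If it is in envelope 1 (prior 1/3): the presenter opened envelope 1, so this case is ruled out; weight (1/3)·0 = 0.
If it is in envelope 2 (prior 2/9): the presenter has no choice, probability 1; weight (2/9)·1 = 2/9.
If it is in envelope 3 (prior 4/9): the presenter has 2 equally likely choices, so probability 1/2; weight (4/9)·(1/2) = 2/9.
The weights sum to 4/9.
So P(the cheque in envelope 2 | the presenter opened envelope 1) = (2/9) / (4/9) = 1/2.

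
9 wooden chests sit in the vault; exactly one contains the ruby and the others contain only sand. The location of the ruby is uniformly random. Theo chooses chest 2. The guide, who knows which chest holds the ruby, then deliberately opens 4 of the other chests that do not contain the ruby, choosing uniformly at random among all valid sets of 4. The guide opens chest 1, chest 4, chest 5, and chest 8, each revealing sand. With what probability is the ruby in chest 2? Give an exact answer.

Condition on the true location of the ruby.
If it is in any of chests 1, 4, 5, and 8 (prior 1/9 each): that chest was opened and seen not to hold the prize — ruled out; weight (1/9)·0 = 0 each.
If it is in chest 2 (prior 1/9): the guide has 70 equally likely choices, so probability 1/70; weight (1/9)·(1/70) = 1/630.
If it is in any of chests 3, 6, 7, and 9 (prior 1/9 each): the guide has 35 equally likely choices, so probability 1/35; weight (1/9)·(1/35) = 1/315 each.
The weights sum to 1/70.
So P(the ruby in chest 2 | the guide opened chest 1, chest 4, chest 5, and chest 8) = (1/630) / (1/70) = 1/9.

1/9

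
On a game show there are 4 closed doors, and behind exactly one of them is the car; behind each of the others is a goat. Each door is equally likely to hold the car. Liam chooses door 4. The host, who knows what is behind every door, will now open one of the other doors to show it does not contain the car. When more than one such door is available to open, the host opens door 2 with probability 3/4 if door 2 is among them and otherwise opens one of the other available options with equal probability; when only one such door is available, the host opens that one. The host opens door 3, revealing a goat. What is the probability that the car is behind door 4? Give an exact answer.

1/7

Consider each possible location of the car in turn.
If it is behind door 1 (prior 1/4): door 2 is available but not opened, probability 1/4; weight (1/4)·(1/4) = 1/16.
If it is behind door 2 (prior 1/4): door 2 holds the prize so is unavailable; the host chooses uniformly among the 2 others, probability 1/2; weight (1/4)·(1/2) = 1/8.
If it is behind door 3 (prior 1/4): the host opened door 3, so this case is ruled out; weight (1/4)·0 = 0.
If it is behind door 4 (prior 1/4): door 2 is available but not opened; door 3 gets probability (1 − 3/4)/2 = 1/8; weight (1/4)·(1/8) = 1/32.
The weights sum to 7/32.
So P(the car behind door 4 | the host opened door 3) = (1/32) / (7/32) = 1/7.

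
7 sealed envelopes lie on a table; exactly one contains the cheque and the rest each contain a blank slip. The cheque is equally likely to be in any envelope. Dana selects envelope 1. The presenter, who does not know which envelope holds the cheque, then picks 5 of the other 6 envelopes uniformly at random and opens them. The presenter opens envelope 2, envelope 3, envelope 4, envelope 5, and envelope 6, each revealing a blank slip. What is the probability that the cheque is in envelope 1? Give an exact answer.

Consider each possible location of the cheque in turn.
If it is in either of envelopes 1 and 7 (prior 1/7 each): the presenter picks exactly this set with probability 1/6 regardless, and none is the prize; weight (1/7)·(1/6) = 1/42 each.
If it is in any of envelopes 2, 3, 4, 5, and 6 (prior 1/7 each): that envelope was opened and seen not to hold the prize — ruled out; weight (1/7)·0 = 0 each.
The weights sum to 1/21.
So P(the cheque in envelope 1 | the presenter opened envelope 2, envelope 3, envelope 4, envelope 5, and envelope 6) = (1/42) / (1/21) = 1/2.

1/2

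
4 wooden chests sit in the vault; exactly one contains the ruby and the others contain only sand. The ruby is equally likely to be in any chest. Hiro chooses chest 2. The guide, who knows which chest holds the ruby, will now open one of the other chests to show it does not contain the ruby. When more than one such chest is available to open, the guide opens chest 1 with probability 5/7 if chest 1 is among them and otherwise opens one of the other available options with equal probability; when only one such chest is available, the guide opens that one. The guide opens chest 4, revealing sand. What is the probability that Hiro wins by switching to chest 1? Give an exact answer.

7/13

Condition on the true location of the ruby.
If it is in chest 1 (prior 1/4): chest 1 holds the prize so is unavailable; the guide chooses uniformly among the 2 others, probability 1/2; weight (1/4)·(1/2) = 1/8.
If it is in chest 2 (prior 1/4): chest 1 is available but not opened; chest 4 gets probability (1 − 5/7)/2 = 1/7; weight (1/4)·(1/7) = 1/28.
If it is in chest 3 (prior 1/4): chest 1 is available but not opened, probability 2/7; weight (1/4)·(2/7) = 1/14.
If it is in chest 4 (prior 1/4): the guide opened chest 4, so this case is ruled out; weight (1/4)·0 = 0.
The weights sum to 13/56.
So P(the ruby in chest 1 | the guide opened chest 4) = (1/8) / (13/56) = 7/13.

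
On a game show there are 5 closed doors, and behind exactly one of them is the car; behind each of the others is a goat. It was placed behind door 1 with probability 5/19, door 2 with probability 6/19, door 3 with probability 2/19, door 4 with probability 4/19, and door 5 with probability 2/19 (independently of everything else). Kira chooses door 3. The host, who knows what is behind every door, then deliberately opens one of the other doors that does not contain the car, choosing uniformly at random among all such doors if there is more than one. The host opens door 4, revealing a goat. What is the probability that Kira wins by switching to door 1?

10/29

Apply Bayes' rule, conditioning on where the car actually is.
If it is behind door 1 (prior 5/19): the host has 3 equally likely choices, so probability 1/3; weight (5/19)·(1/3) = 5/57.
If it is behind door 2 (prior 6/19): the host has 3 equally likely choices, so probability 1/3; weight (6/19)·(1/3) = 2/19.
If it is behind door 3 (prior 2/19): the host has 4 equally likely choices, so probability 1/4; weight (2/19)·(1/4) = 1/38.
If it is behind door 4 (prior 4/19): the host opened door 4, so this case is ruled out; weight (4/19)·0 = 0.
If it is behind door 5 (prior 2/19): the host has 3 equally likely choices, so probability 1/3; weight (2/19)·(1/3) = 2/57.
The weights sum to 29/114.
So P(the car behind door 1 | the host opened door 4) = (5/57) / (29/114) = 10/29.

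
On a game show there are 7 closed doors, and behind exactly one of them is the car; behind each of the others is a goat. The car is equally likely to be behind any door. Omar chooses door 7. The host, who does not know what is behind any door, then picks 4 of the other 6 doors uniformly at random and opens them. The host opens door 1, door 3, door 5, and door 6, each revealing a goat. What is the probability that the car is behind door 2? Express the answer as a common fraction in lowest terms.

1/3

Condition on the true location of the car.
If it is behind any of doors 1, 3, 5, and 6 (prior 1/7 each): that door was opened and seen not to hold the prize — ruled out; weight (1/7)·0 = 0 each.
If it is behind any of doors 2, 4, and 7 (prior 1/7 each): the host picks exactly this set with probability 1/15 regardless, and none is the prize; weight (1/7)·(1/15) = 1/105 each.
The weights sum to 1/35.
So P(the car behind door 2 | the host opened door 1, door 3, door 5, and door 6) = (1/105) / (1/35) = 1/3.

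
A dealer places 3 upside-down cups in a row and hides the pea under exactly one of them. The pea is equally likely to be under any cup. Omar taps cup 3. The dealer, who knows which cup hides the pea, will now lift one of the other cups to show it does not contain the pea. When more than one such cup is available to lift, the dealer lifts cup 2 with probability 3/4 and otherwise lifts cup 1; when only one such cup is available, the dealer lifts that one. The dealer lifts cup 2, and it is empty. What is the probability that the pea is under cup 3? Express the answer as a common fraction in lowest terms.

3/7

Apply Bayes' rule, conditioning on where the pea actually is.
If it is under cup 1 (prior 1/3): only cup 2 is available, probability 1; weight (1/3)·1 = 1/3.
If it is under cup 2 (prior 1/3): the dealer opened cup 2, so this case is ruled out; weight (1/3)·0 = 0.
If it is under cup 3 (prior 1/3): cup 2 is available, opened with probability 3/4; weight (1/3)·(3/4) = 1/4.
The weights sum to 7/12.
So P(the pea under cup 3 | the dealer opened cup 2) = (1/4) / (7/12) = 3/7.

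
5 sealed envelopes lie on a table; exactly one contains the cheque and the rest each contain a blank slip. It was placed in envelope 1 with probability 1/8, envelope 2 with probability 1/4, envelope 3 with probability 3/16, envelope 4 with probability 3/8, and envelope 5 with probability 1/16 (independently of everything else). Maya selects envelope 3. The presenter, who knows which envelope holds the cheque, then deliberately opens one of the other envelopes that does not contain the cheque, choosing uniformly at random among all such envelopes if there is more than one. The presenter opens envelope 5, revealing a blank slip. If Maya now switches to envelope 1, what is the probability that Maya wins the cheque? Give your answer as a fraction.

8/57

Condition on the true location of the cheque.
If it is in envelope 1 (prior 1/8): the presenter has 3 equally likely choices, so probability 1/3; weight (1/8)·(1/3) = 1/24.
If it is in envelope 2 (prior 1/4): the presenter has 3 equally likely choices, so probability 1/3; weight (1/4)·(1/3) = 1/12.
If it is in envelope 3 (prior 3/16): the presenter has 4 equally likely choices, so probability 1/4; weight (3/16)·(1/4) = 3/64.
If it is in envelope 4 (prior 3/8): the presenter has 3 equally likely choices, so probability 1/3; weight (3/8)·(1/3) = 1/8.
If it is in envelope 5 (prior 1/16): the presenter opened envelope 5, so this case is ruled out; weight (1/16)·0 = 0.
The weights sum to 19/64.
So P(the cheque in envelope 1 | the presenter opened envelope 5) = (1/24) / (19/64) = 8/57.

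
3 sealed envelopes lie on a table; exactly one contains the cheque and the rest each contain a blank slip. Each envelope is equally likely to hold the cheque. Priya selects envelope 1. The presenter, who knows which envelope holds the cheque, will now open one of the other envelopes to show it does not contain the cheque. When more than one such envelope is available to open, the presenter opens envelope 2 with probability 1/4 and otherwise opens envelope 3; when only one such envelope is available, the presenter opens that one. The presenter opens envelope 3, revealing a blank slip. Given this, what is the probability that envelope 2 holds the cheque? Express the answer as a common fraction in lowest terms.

Consider each possible location of the cheque in turn.
If it is in envelope 1 (prior 1/3): envelope 2 is available but not opened, probability 3/4; weight (1/3)·(3/4) = 1/4.
If it is in envelope 2 (prior 1/3): only envelope 3 is available, probability 1; weight (1/3)·1 = 1/3.
If it is in envelope 3 (prior 1/3): the presenter opened envelope 3, so this case is ruled out; weight (1/3)·0 = 0.
The weights sum to 7/12.
So P(the cheque in envelope 2 | the presenter opened envelope 3) = (1/3) / (7/12) = 4/7.

4/7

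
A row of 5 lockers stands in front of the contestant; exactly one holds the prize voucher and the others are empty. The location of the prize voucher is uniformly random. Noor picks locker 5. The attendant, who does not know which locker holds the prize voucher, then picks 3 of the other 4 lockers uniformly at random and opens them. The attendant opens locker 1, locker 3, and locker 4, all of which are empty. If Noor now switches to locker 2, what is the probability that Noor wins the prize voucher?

Because the attendant chose which lockers to open without knowing where the prize voucher is, the choice is independent of the prize location. Learning that none of the 3 opened lockers holds the prize voucher simply rules out those 3 locations and leaves the remaining 2 lockers still equally likely by symmetry.
So P(the prize voucher in locker 2) = 1/2.

1/2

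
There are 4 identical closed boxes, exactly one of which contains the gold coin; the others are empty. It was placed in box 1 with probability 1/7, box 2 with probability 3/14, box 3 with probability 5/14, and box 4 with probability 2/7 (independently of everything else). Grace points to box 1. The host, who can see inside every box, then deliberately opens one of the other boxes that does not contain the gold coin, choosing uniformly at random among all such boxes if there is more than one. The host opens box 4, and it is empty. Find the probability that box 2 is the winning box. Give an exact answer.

9/28

Condition on the true location of the gold coin.
If it is in box 1 (prior 1/7): the host has 3 equally likely choices, so probability 1/3; weight (1/7)·(1/3) = 1/21.
If it is in box 2 (prior 3/14): the host has 2 equally likely choices, so probability 1/2; weight (3/14)·(1/2) = 3/28.
If it is in box 3 (prior 5/14): the host has 2 equally likely choices, so probability 1/2; weight (5/14)·(1/2) = 5/28.
If it is in box 4 (prior 2/7): the host opened box 4, so this case is ruled out; weight (2/7)·0 = 0.
The weights sum to 1/3.
So P(the gold coin in box 2 | the host opened box 4) = (3/28) / (1/3) = 9/28.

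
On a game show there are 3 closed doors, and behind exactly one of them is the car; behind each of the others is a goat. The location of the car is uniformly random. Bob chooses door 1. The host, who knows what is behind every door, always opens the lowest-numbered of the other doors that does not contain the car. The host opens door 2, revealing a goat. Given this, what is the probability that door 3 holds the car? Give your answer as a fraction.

Apply Bayes' rule, conditioning on where the car actually is.
If it is behind either of doors 1 and 3 (prior 1/3 each): door 2 is the lowest-numbered option available, probability 1; weight (1/3)·1 = 1/3 each.
If it is behind door 2 (prior 1/3): the host opened door 2, so this case is ruled out; weight (1/3)·0 = 0.
The weights sum to 2/3.
So P(the car behind door 3 | the host opened door 2) = (1/3) / (2/3) = 1/2.

1/2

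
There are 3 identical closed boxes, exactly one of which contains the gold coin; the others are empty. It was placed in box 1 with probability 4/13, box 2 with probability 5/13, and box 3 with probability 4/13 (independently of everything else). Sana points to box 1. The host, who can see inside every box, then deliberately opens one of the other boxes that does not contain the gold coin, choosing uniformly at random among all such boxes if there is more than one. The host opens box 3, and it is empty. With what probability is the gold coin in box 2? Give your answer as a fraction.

5/7

Consider each possible location of the gold coin in turn.
If it is in box 1 (prior 4/13): the host has 2 equally likely choices, so probability 1/2; weight (4/13)·(1/2) = 2/13.
If it is in box 2 (prior 5/13): the host has no choice, probability 1; weight (5/13)·1 = 5/13.
If it is in box 3 (prior 4/13): the host opened box 3, so this case is ruled out; weight (4/13)·0 = 0.
The weights sum to 7/13.
So P(the gold coin in box 2 | the host opened box 3) = (5/13) / (7/13) = 5/7.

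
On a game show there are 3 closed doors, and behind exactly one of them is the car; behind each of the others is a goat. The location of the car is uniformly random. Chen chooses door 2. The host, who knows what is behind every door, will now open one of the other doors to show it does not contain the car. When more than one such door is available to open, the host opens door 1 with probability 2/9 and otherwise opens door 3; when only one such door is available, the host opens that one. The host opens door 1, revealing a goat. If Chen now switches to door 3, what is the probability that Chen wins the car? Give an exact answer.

Condition on the true location of the car.
If it is behind door 1 (prior 1/3): the host opened door 1, so this case is ruled out; weight (1/3)·0 = 0.
If it is behind door 2 (prior 1/3): door 1 is available, opened with probability 2/9; weight (1/3)·(2/9) = 2/27.
If it is behind door 3 (prior 1/3): only door 1 is available, probability 1; weight (1/3)·1 = 1/3.
The weights sum to 11/27.
So P(the car behind door 3 | the host opened door 1) = (1/3) / (11/27) = 9/11.

9/11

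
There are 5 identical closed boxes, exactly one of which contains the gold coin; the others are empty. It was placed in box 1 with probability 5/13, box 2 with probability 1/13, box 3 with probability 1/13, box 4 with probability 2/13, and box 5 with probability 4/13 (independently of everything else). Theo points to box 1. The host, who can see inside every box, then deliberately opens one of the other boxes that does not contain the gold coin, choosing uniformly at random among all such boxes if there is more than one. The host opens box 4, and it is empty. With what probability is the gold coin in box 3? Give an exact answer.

4/39

Apply Bayes' rule, conditioning on where the gold coin actually is.
If it is in box 1 (prior 5/13): the host has 4 equally likely choices, so probability 1/4; weight (5/13)·(1/4) = 5/52.
If it is in either of boxes 2 and 3 (prior 1/13 each): the host has 3 equally likely choices, so probability 1/3; weight (1/13)·(1/3) = 1/39 each.
If it is in box 4 (prior 2/13): the host opened box 4, so this case is ruled out; weight (2/13)·0 = 0.
If it is in box 5 (prior 4/13): the host has 3 equally likely choices, so probability 1/3; weight (4/13)·(1/3) = 4/39.
The weights sum to 1/4.
So P(the gold coin in box 3 | the host opened box 4) = (1/39) / (1/4) = 4/39.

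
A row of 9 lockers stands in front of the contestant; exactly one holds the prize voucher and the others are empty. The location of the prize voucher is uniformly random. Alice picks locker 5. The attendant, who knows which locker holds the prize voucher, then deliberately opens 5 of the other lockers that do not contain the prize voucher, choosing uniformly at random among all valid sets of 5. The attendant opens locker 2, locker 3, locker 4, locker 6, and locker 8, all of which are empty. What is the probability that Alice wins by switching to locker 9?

Apply Bayes' rule, conditioning on where the prize voucher actually is.
If it is in any of lockers 1, 7, and 9 (prior 1/9 each): the attendant has 21 equally likely choices, so probability 1/21; weight (1/9)·(1/21) = 1/189 each.
If it is in any of lockers 2, 3, 4, 6, and 8 (prior 1/9 each): that locker was opened and seen not to hold the prize — ruled out; weight (1/9)·0 = 0 each.
If it is in locker 5 (prior 1/9): the attendant has 56 equally likely choices, so probability 1/56; weight (1/9)·(1/56) = 1/504.
The weights sum to 1/56.
So P(the prize voucher in locker 9 | the attendant opened locker 2, locker 3, locker 4, locker 6, and locker 8) = (1/189) / (1/56) = 8/27.

8/27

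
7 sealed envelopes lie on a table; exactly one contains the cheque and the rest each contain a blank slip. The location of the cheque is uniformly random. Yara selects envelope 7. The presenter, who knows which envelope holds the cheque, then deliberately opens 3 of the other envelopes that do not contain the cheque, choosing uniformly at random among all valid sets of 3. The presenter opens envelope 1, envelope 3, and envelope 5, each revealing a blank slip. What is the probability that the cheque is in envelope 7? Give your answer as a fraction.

Apply Bayes' rule, conditioning on where the cheque actually is.
If it is in any of envelopes 1, 3, and 5 (prior 1/7 each): that envelope was opened and seen not to hold the prize — ruled out; weight (1/7)·0 = 0 each.
If it is in any of envelopes 2, 4, and 6 (prior 1/7 each): the presenter has 10 equally likely choices, so probability 1/10; weight (1/7)·(1/10) = 1/70 each.
If it is in envelope 7 (prior 1/7): the presenter has 20 equally likely choices, so probability 1/20; weight (1/7)·(1/20) = 1/140.
The weights sum to 1/20.
So P(the cheque in envelope 7 | the presenter opened envelope 1, envelope 3, and envelope 5) = (1/140) / (1/20) = 1/7.

1/7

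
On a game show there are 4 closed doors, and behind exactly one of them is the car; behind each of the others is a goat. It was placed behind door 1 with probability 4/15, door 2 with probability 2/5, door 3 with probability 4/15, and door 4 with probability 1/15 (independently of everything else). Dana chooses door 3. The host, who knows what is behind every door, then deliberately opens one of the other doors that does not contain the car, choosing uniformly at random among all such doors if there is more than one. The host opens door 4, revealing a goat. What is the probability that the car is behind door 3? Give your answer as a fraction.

4/19

Condition on the true location of the car.
If it is behind door 1 (prior 4/15): the host has 2 equally likely choices, so probability 1/2; weight (4/15)·(1/2) = 2/15.
If it is behind door 2 (prior 2/5): the host has 2 equally likely choices, so probability 1/2; weight (2/5)·(1/2) = 1/5.
If it is behind door 3 (prior 4/15): the host has 3 equally likely choices, so probability 1/3; weight (4/15)·(1/3) = 4/45.
If it is behind door 4 (prior 1/15): the host opened door 4, so this case is ruled out; weight (1/15)·0 = 0.
The weights sum to 19/45.
So P(the car behind door 3 | the host opened door 4) = (4/45) / (19/45) = 4/19.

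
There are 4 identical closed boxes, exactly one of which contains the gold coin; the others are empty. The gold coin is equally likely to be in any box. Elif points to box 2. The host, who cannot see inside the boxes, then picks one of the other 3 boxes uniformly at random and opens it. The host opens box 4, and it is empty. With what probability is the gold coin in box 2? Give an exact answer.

Apply Bayes' rule, conditioning on where the gold coin actually is.
If it is in any of boxes 1, 2, and 3 (prior 1/4 each): the host picks box 4 with probability 1/3 regardless, and it is not the prize; weight (1/4)·(1/3) = 1/12 each.
If it is in box 4 (prior 1/4): the host opened box 4, so this case is ruled out; weight (1/4)·0 = 0.
The weights sum to 1/4.
So P(the gold coin in box 2 | the host opened box 4) = (1/12) / (1/4) = 1/3.

1/3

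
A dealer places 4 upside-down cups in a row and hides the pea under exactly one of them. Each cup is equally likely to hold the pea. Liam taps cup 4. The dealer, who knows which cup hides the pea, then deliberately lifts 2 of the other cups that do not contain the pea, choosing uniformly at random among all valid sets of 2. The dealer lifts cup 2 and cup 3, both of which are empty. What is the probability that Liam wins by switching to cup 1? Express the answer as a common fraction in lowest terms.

Apply Bayes' rule, conditioning on where the pea actually is.
If it is under cup 1 (prior 1/4): the dealer has no choice, probability 1; weight (1/4)·1 = 1/4.
If it is under either of cups 2 and 3 (prior 1/4 each): that cup was opened and seen not to hold the prize — ruled out; weight (1/4)·0 = 0 each.
If it is under cup 4 (prior 1/4): the dealer has 3 equally likely choices, so probability 1/3; weight (1/4)·(1/3) = 1/12.
The weights sum to 1/3.
So P(the pea under cup 1 | the dealer opened cup 2 and cup 3) = (1/4) / (1/3) = 3/4.

3/4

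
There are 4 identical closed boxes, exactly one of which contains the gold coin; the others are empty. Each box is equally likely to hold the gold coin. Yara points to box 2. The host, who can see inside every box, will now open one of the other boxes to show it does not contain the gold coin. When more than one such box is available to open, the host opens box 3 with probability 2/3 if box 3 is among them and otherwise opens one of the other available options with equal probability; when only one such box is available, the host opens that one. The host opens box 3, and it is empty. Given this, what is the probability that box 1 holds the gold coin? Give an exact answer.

1/3

Condition on the true location of the gold coin.
If it is in any of boxes 1, 2, and 4 (prior 1/4 each): box 3 is available, opened with probability 2/3; weight (1/4)·(2/3) = 1/6 each.
If it is in box 3 (prior 1/4): the host opened box 3, so this case is ruled out; weight (1/4)·0 = 0.
The weights sum to 1/2.
So P(the gold coin in box 1 | the host opened box 3) = (1/6) / (1/2) = 1/3.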